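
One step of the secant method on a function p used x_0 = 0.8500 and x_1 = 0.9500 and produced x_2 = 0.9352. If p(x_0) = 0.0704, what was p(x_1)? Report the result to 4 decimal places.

The secant line through (0.8500, 0.0704) and (0.9500, p(x_1)) crosses zero at x_2 = 0.9352.
So (0.8500, 0.0704), (0.9500, p(x_1)), (0.9352, 0) are collinear:
p(x_1) = 0.0704 · (0.9500 − 0.9352) / (0.8500 − 0.9352) = 0.0704 · (0.014800)/(-0.085200) = -0.012229

-0.0122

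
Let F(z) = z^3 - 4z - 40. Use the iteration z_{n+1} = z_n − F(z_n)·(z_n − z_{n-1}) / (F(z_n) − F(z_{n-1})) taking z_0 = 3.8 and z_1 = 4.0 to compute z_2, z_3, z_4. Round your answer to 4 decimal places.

F(3.8) = -0.328000, F(4.0) = 8.000000
z_2 = 4.000000 − 8.000000·(4.000000 − 3.800000) / (8.000000 − (-0.328000)) = 4.000000 − (1.600000)/(8.328000) = 3.807877
F(3.807877) = -0.017567
z_3 = 3.807877 − (-0.017567)·(3.807877 − 4.000000) / (-0.017567 − 8.000000) = 3.807877 − (0.003375)/(-8.017567) = 3.808298
F(3.808298) = -0.000937
z_4 = 3.808298 − (-0.000937)·(3.808298 − 3.807877) / (-0.000937 − (-0.017567)) = 3.808298 − (0.000000)/(0.016630) = 3.808322

3.8079, 3.8083, 3.8083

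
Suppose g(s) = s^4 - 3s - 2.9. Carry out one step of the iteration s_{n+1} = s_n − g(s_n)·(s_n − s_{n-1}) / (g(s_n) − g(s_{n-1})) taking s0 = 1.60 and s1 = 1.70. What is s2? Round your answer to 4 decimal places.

g(1.60) = -1.146400, g(1.70) = 0.352100
s2 = 1.700000 − 0.352100·(1.700000 − 1.600000) / (0.352100 − (-1.146400)) = 1.700000 − (0.035210)/(1.498500) = 1.676503

1.6765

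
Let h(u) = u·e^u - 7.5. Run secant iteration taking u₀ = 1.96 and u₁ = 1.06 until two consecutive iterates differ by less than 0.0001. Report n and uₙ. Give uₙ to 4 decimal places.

h(1.96) = 6.414681, h(1.06) = -4.440447
u₂ = 1.060000 − (-4.440447)·(-0.900000)/(-10.855128) = 1.428158;  |Δ| = 0.368158
h(1.428158) = -1.543140
u₃ = 1.428158 − (-1.543140)·(0.368158)/(2.897307) = 1.624243;  |Δ| = 0.196085
h(1.624243) = 0.742349
u₄ = 1.624243 − 0.742349·(0.196085)/(2.285489) = 1.560553;  |Δ| = 0.063690
h(1.560553) = -0.069500
u₅ = 1.560553 − (-0.069500)·(-0.063690)/(-0.811850) = 1.566005;  |Δ| = 0.005452
h(1.566005) = -0.002773
u₆ = 1.566005 − (-0.002773)·(0.005452)/(0.066728) = 1.566232;  |Δ| = 0.000227
h(1.566232) = 0.000011
u₇ = 1.566232 − 0.000011·(0.000227)/(0.002784) = 1.566231;  |Δ| = 0.000001
|u₇ − u₆| = 0.000001 < 0.0001

n = 7, uₙ = 1.5662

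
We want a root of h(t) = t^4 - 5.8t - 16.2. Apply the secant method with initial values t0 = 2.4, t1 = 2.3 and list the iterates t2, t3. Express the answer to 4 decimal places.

h(2.4) = 3.057600, h(2.3) = -1.555900
t2 = 2.300000 − (-1.555900)·(2.300000 − 2.400000) / (-1.555900 − 3.057600) = 2.300000 − (0.155590)/(-4.613500) = 2.333725
h(2.333725) = -0.073725
t3 = 2.333725 − (-0.073725)·(2.333725 − 2.300000) / (-0.073725 − (-1.555900)) = 2.333725 − (-0.002486)/(1.482175) = 2.335402

2.3337, 2.3354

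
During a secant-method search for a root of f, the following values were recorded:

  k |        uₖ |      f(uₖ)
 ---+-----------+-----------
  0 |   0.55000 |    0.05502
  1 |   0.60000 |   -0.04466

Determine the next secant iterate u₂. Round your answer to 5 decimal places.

u₂ = 0.60000 − (-0.04466)·(0.60000 − 0.55000) / (-0.04466 − 0.05502)
   = 0.60000 − (-0.0022330)/(-0.0996800) = 0.5775983

0.57760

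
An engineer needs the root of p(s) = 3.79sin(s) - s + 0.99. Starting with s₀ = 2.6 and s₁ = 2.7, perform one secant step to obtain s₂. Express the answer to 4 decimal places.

2.6792

p(2.6) = 0.343750, p(2.7) = -0.090230
s₂ = 2.700000 − (-0.090230)·(2.700000 − 2.600000) / (-0.090230 − 0.343750) = 2.700000 − (-0.009023)/(-0.433980) = 2.679209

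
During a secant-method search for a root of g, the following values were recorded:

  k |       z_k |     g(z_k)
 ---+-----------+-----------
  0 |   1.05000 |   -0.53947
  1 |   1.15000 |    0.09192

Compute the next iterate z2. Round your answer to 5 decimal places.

z2 = 1.15000 − 0.09192·(1.15000 − 1.05000) / (0.09192 − (-0.53947))
   = 1.15000 − (0.0091920)/(0.6313900) = 1.1354416

1.13544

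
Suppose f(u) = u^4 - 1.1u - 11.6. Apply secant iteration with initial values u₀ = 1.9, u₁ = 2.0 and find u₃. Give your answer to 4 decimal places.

f(1.9) = -0.657900, f(2.0) = 2.200000
u₂ = 2.000000 − 2.200000·(2.000000 − 1.900000) / (2.200000 − (-0.657900)) = 2.000000 − (0.220000)/(2.857900) = 1.923020
f(1.923020) = -0.040063
u₃ = 1.923020 − (-0.040063)·(1.923020 − 2.000000) / (-0.040063 − 2.200000) = 1.923020 − (0.003084)/(-2.240063) = 1.924397

1.9244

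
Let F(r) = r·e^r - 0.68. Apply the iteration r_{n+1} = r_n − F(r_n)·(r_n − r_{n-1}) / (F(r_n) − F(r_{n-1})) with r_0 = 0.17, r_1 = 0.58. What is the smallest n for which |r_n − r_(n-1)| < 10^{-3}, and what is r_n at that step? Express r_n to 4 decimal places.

F(0.17) = -0.478498, F(0.58) = 0.355902
r_2 = 0.580000 − 0.355902·(0.410000)/(0.834400) = 0.405120;  |Δ| = 0.174880
F(0.405120) = -0.072530
r_3 = 0.405120 − (-0.072530)·(-0.174880)/(-0.428432) = 0.434726;  |Δ| = 0.029606
F(0.434726) = -0.008549
r_4 = 0.434726 − (-0.008549)·(0.029606)/(0.063980) = 0.438682;  |Δ| = 0.003956
F(0.438682) = 0.000247
r_5 = 0.438682 − 0.000247·(0.003956)/(0.008796) = 0.438571;  |Δ| = 0.000111
|r_5 − r_4| = 0.000111 < 10^{-3}

n = 5, r_n = 0.4386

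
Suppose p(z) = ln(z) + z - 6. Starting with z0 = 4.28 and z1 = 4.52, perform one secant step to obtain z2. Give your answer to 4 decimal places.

p(4.28) = -0.266047, p(4.52) = 0.028512
z2 = 4.520000 − 0.028512·(4.520000 − 4.280000) / (0.028512 − (-0.266047)) = 4.520000 − (0.006843)/(0.294559) = 4.496769

4.4968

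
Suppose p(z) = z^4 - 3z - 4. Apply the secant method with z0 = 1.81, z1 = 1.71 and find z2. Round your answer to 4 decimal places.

1.7408

p(1.81) = 1.302831, p(1.71) = -0.579639
z2 = 1.710000 − (-0.579639)·(1.710000 − 1.810000) / (-0.579639 − 1.302831) = 1.710000 − (0.057964)/(-1.882470) = 1.740791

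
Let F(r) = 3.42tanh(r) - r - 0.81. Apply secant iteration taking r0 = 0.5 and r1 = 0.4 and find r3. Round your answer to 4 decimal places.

F(0.5) = 0.270441, F(0.4) = 0.089425
r2 = 0.400000 − 0.089425·(0.400000 − 0.500000) / (0.089425 − 0.270441) = 0.400000 − (-0.008943)/(-0.181015) = 0.350598
F(0.350598) = -0.008381
r3 = 0.350598 − (-0.008381)·(0.350598 − 0.400000) / (-0.008381 − 0.089425) = 0.350598 − (0.000414)/(-0.097806) = 0.354831

0.3548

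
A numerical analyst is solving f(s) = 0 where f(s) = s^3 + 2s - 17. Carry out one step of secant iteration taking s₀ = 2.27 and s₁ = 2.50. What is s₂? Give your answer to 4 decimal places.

f(2.27) = -0.762917, f(2.50) = 3.625000
s₂ = 2.500000 − 3.625000·(2.500000 − 2.270000) / (3.625000 − (-0.762917)) = 2.500000 − (0.833750)/(4.387917) = 2.309990

2.3100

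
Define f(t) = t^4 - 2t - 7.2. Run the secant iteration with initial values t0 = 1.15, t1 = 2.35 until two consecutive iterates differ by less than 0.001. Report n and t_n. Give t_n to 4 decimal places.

f(1.15) = -7.750994, f(2.35) = 18.598006
t2 = 2.350000 − 18.598006·(1.200000)/(26.349000) = 1.503000;  |Δ| = 0.847000
f(1.503000) = -5.102880
t3 = 1.503000 − (-5.102880)·(-0.847000)/(-23.700887) = 1.685362;  |Δ| = 0.182362
f(1.685362) = -2.502599
t4 = 1.685362 − (-2.502599)·(0.182362)/(2.600281) = 1.860873;  |Δ| = 0.175511
f(1.860873) = 1.069577
t5 = 1.860873 − 1.069577·(0.175511)/(3.572176) = 1.808322;  |Δ| = 0.052551
f(1.808322) = -0.123563
t6 = 1.808322 − (-0.123563)·(-0.052551)/(-1.193140) = 1.813764;  |Δ| = 0.005442
f(1.813764) = -0.005139
t7 = 1.813764 − (-0.005139)·(0.005442)/(0.118424) = 1.814000;  |Δ| = 0.000236
|t7 − t6| = 0.000236 < 0.001

n = 7, t_n = 1.8140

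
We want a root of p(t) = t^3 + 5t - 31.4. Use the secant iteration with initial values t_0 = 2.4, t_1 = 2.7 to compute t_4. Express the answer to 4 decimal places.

p(2.4) = -5.576000, p(2.7) = 1.783000
t_2 = 2.700000 − 1.783000·(2.700000 − 2.400000) / (1.783000 − (-5.576000)) = 2.700000 − (0.534900)/(7.359000) = 2.627313
p(2.627313) = -0.127675
t_3 = 2.627313 − (-0.127675)·(2.627313 − 2.700000) / (-0.127675 − 1.783000) = 2.627313 − (0.009280)/(-1.910675) = 2.632171
p(2.632171) = -0.002622
t_4 = 2.632171 − (-0.002622)·(2.632171 − 2.627313) / (-0.002622 − (-0.127675)) = 2.632171 − (-0.000013)/(0.125053) = 2.632272

2.6323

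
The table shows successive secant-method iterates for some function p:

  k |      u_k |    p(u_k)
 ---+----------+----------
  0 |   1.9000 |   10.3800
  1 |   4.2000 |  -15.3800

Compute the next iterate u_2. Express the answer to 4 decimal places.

2.8268

u_2 = 4.2000 − (-15.3800)·(4.2000 − 1.9000) / (-15.3800 − 10.3800)
   = 4.2000 − (-35.374000)/(-25.760000) = 2.826786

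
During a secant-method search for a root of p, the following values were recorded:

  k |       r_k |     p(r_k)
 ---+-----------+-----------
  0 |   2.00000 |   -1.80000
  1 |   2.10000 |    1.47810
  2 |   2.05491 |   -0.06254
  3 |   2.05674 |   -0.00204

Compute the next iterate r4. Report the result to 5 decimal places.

2.05680

r4 = 2.05674 − (-0.00204)·(2.05674 − 2.05491) / (-0.00204 − (-0.06254))
   = 2.05674 − (-0.0000037)/(0.0605000) = 2.0568017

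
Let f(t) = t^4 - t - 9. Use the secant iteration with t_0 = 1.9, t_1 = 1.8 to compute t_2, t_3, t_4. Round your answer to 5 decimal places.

1.81242, 1.81340, 1.81339

f(1.9) = 2.1321000, f(1.8) = -0.3024000
t_2 = 1.8000000 − (-0.3024000)·(1.8000000 − 1.9000000) / (-0.3024000 − 2.1321000) = 1.8000000 − (0.0302400)/(-2.4345000) = 1.8124214
f(1.8124214) = -0.0220408
t_3 = 1.8124214 − (-0.0220408)·(1.8124214 − 1.8000000) / (-0.0220408 − (-0.3024000)) = 1.8124214 − (-0.0002738)/(0.2803592) = 1.8133980
f(1.8133980) = 0.0002568
t_4 = 1.8133980 − 0.0002568·(1.8133980 − 1.8124214) / (0.0002568 − (-0.0220408)) = 1.8133980 − (0.0000003)/(0.0222976) = 1.8133867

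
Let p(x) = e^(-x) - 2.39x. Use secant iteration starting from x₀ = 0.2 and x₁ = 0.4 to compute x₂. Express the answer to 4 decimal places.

0.3088

p(0.2) = 0.340731, p(0.4) = -0.285680
x₂ = 0.400000 − (-0.285680)·(0.400000 − 0.200000) / (-0.285680 − 0.340731) = 0.400000 − (-0.057136)/(-0.626411) = 0.308788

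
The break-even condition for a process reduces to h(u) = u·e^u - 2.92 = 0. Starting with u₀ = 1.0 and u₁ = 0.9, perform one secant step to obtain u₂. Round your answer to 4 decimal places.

h(1.0) = -0.201718, h(0.9) = -0.706357
u₂ = 0.900000 − (-0.706357)·(0.900000 − 1.000000) / (-0.706357 − (-0.201718)) = 0.900000 − (0.070636)/(-0.504639) = 1.039973

1.0400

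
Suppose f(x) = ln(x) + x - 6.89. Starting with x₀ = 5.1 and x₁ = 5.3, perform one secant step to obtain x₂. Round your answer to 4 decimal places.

5.2348

f(5.1) = -0.160759, f(5.3) = 0.077707
x₂ = 5.300000 − 0.077707·(5.300000 − 5.100000) / (0.077707 − (-0.160759)) = 5.300000 − (0.015541)/(0.238466) = 5.234828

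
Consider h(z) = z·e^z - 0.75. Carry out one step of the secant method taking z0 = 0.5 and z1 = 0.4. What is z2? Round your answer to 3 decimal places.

0.467

h(0.5) = 0.07436, h(0.4) = -0.15327
z2 = 0.40000 − (-0.15327)·(0.40000 − 0.50000) / (-0.15327 − 0.07436) = 0.40000 − (0.01533)/(-0.22763) = 0.46733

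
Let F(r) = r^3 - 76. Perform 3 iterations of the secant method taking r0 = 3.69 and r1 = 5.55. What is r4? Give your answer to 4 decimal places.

4.2372

F(3.69) = -25.756591, F(5.55) = 94.953875
r2 = 5.550000 − 94.953875·(5.550000 − 3.690000) / (94.953875 − (-25.756591)) = 5.550000 − (176.614207)/(120.710466) = 4.086877
F(4.086877) = -7.738655
r3 = 4.086877 − (-7.738655)·(4.086877 − 5.550000) / (-7.738655 − 94.953875) = 4.086877 − (11.322602)/(-102.692530) = 4.197135
F(4.197135) = -2.063527
r4 = 4.197135 − (-2.063527)·(4.197135 − 4.086877) / (-2.063527 − (-7.738655)) = 4.197135 − (-0.227519)/(5.675129) = 4.237225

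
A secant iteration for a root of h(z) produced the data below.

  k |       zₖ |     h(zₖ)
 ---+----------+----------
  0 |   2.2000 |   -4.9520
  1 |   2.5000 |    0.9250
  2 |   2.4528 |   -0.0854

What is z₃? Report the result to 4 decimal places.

2.4568

z₃ = 2.4528 − (-0.0854)·(2.4528 − 2.5000) / (-0.0854 − 0.9250)
   = 2.4528 − (0.004031)/(-1.010400) = 2.456789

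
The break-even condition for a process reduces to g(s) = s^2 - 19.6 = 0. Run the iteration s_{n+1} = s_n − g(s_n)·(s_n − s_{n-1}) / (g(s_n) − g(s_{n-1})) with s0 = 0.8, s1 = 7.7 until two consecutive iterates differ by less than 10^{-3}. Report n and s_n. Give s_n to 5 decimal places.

g(0.8) = -18.9600000, g(7.7) = 39.6900000
s2 = 7.7000000 − 39.6900000·(6.9000000)/(58.6500000) = 3.0305882;  |Δ| = 4.6694118
g(3.0305882) = -10.4155349
s3 = 3.0305882 − (-10.4155349)·(-4.6694118)/(-50.1055349) = 4.0012279;  |Δ| = 0.9706397
g(4.0012279) = -3.5901750
s4 = 4.0012279 − (-3.5901750)·(0.9706397)/(6.8253599) = 4.5117895;  |Δ| = 0.5105616
g(4.5117895) = 0.7562444
s5 = 4.5117895 − 0.7562444·(0.5105616)/(4.3464194) = 4.4229556;  |Δ| = 0.0888339
g(4.4229556) = -0.0374637
s6 = 4.4229556 − (-0.0374637)·(-0.0888339)/(-0.7937081) = 4.4271486;  |Δ| = 0.0041930
g(4.4271486) = -0.0003549
s7 = 4.4271486 − (-0.0003549)·(0.0041930)/(0.0371088) = 4.4271887;  |Δ| = 0.0000401
|s7 − s6| = 0.0000401 < 10^{-3}

n = 7, s_n = 4.42719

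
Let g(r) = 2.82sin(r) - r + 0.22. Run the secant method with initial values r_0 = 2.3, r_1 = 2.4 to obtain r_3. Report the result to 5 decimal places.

2.30792

g(2.3) = 0.0228887, g(2.4) = -0.2751938
r_2 = 2.4000000 − (-0.2751938)·(2.4000000 − 2.3000000) / (-0.2751938 − 0.0228887) = 2.4000000 − (-0.0275194)/(-0.2980825) = 2.3076786
g(2.3076786) = 0.0007208
r_3 = 2.3076786 − 0.0007208·(2.3076786 − 2.4000000) / (0.0007208 − (-0.2751938)) = 2.3076786 − (-0.0000665)/(0.2759146) = 2.3079198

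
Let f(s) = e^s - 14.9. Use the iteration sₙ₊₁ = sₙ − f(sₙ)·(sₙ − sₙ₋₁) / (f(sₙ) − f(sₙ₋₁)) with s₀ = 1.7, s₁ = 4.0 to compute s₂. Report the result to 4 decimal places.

f(1.7) = -9.426053, f(4.0) = 39.698150
s₂ = 4.000000 − 39.698150·(4.000000 − 1.700000) / (39.698150 − (-9.426053)) = 4.000000 − (91.305745)/(49.124203) = 2.141329

2.1413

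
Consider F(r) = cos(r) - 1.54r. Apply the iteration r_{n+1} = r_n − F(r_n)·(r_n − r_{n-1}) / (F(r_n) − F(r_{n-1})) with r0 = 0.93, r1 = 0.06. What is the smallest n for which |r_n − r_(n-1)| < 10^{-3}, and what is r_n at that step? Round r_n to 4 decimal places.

n = 5, r_n = 0.5527

F(0.93) = -0.834366, F(0.06) = 0.905801
r2 = 0.060000 − 0.905801·(-0.870000)/(1.740167) = 0.512857;  |Δ| = 0.452857
F(0.512857) = 0.081547
r3 = 0.512857 − 0.081547·(0.452857)/(-0.824254) = 0.557660;  |Δ| = 0.044803
F(0.557660) = -0.010300
r4 = 0.557660 − (-0.010300)·(0.044803)/(-0.091847) = 0.552635;  |Δ| = 0.005024
F(0.552635) = 0.000086
r5 = 0.552635 − 0.000086·(-0.005024)/(0.010386) = 0.552677;  |Δ| = 0.000041
|r5 − r4| = 0.000041 < 10^{-3}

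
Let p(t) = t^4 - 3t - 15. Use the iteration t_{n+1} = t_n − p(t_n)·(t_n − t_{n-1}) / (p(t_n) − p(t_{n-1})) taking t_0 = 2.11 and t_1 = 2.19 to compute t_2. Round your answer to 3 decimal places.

2.151

p(2.11) = -1.50881, p(2.19) = 1.43258
t_2 = 2.19000 − 1.43258·(2.19000 − 2.11000) / (1.43258 − (-1.50881)) = 2.19000 − (0.11461)/(2.94138) = 2.15104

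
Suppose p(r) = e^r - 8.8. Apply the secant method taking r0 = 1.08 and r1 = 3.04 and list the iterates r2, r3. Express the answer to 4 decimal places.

1.7190, 1.9966

p(1.08) = -5.855320, p(3.04) = 12.105243
r2 = 3.040000 − 12.105243·(3.040000 − 1.080000) / (12.105243 − (-5.855320)) = 3.040000 − (23.726277)/(17.960564) = 1.718979
p(1.718979) = -3.221169
r3 = 1.718979 − (-3.221169)·(1.718979 − 3.040000) / (-3.221169 − 12.105243) = 1.718979 − (4.255231)/(-15.326412) = 1.996620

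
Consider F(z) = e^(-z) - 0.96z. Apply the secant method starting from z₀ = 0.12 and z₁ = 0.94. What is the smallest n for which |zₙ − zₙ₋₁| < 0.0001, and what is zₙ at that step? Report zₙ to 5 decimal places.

F(0.12) = 0.7717204, F(0.94) = -0.5117722
z₂ = 0.9400000 − (-0.5117722)·(0.8200000)/(-1.2834926) = 0.6130381;  |Δ| = 0.3269619
F(0.6130381) = -0.0468140
z₃ = 0.6130381 − (-0.0468140)·(-0.3269619)/(0.4649582) = 0.5801182;  |Δ| = 0.0329199
F(0.5801182) = 0.0029187
z₄ = 0.5801182 − 0.0029187·(-0.0329199)/(0.0497327) = 0.5820502;  |Δ| = 0.0019320
F(0.5820502) = -0.0000166
z₅ = 0.5820502 − (-0.0000166)·(0.0019320)/(-0.0029353) = 0.5820393;  |Δ| = 0.0000109
|z₅ − z₄| = 0.0000109 < 0.0001

n = 5, zₙ = 0.58204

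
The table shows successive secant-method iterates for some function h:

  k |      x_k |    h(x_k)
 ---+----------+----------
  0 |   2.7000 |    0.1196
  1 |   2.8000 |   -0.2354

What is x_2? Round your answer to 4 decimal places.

2.7337

x_2 = 2.8000 − (-0.2354)·(2.8000 − 2.7000) / (-0.2354 − 0.1196)
   = 2.8000 − (-0.023540)/(-0.355000) = 2.733690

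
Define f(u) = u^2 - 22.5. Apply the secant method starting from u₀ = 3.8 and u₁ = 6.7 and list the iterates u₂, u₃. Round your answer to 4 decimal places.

f(3.8) = -8.060000, f(6.7) = 22.390000
u₂ = 6.700000 − 22.390000·(6.700000 − 3.800000) / (22.390000 − (-8.060000)) = 6.700000 − (64.931000)/(30.450000) = 4.567619
f(4.567619) = -1.636856
u₃ = 4.567619 − (-1.636856)·(4.567619 − 6.700000) / (-1.636856 − 22.390000) = 4.567619 − (3.490401)/(-24.026856) = 4.712890

4.5676, 4.7129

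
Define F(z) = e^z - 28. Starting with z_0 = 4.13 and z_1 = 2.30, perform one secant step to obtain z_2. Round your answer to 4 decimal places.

F(4.13) = 34.177923, F(2.30) = -18.025818
z_2 = 2.300000 − (-18.025818)·(2.300000 − 4.130000) / (-18.025818 − 34.177923) = 2.300000 − (32.987246)/(-52.203740) = 2.931894

2.9319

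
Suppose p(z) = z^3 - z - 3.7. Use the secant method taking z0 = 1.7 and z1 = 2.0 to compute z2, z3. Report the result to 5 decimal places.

p(1.7) = -0.4870000, p(2.0) = 2.3000000
z2 = 2.0000000 − 2.3000000·(2.0000000 − 1.7000000) / (2.3000000 − (-0.4870000)) = 2.0000000 − (0.6900000)/(2.7870000) = 1.7524220
p(1.7524220) = -0.0707644
z3 = 1.7524220 − (-0.0707644)·(1.7524220 − 2.0000000) / (-0.0707644 − 2.3000000) = 1.7524220 − (0.0175197)/(-2.3707644) = 1.7598119

1.75242, 1.75981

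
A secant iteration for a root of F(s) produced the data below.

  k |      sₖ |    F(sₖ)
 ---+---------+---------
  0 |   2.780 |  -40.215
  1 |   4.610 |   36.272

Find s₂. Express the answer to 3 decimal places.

3.742

s₂ = 4.610 − 36.272·(4.610 − 2.780) / (36.272 − (-40.215))
   = 4.610 − (66.37776)/(76.48700) = 3.74217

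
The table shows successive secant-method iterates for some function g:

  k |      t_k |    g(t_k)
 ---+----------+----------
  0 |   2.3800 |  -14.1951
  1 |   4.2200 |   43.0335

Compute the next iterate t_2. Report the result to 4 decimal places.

t_2 = 4.2200 − 43.0335·(4.2200 − 2.3800) / (43.0335 − (-14.1951))
   = 4.2200 − (79.181640)/(57.228600) = 2.836397

2.8364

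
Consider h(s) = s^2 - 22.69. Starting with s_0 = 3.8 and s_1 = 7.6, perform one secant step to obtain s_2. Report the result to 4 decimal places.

4.5237

h(3.8) = -8.250000, h(7.6) = 35.070000
s_2 = 7.600000 − 35.070000·(7.600000 − 3.800000) / (35.070000 − (-8.250000)) = 7.600000 − (133.266000)/(43.320000) = 4.523684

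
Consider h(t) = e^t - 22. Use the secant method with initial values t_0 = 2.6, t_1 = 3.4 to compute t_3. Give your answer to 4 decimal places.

3.0796

h(2.6) = -8.536262, h(3.4) = 7.964100
t_2 = 3.400000 − 7.964100·(3.400000 − 2.600000) / (7.964100 − (-8.536262)) = 3.400000 − (6.371280)/(16.500362) = 3.013870
h(3.013870) = -1.633930
t_3 = 3.013870 − (-1.633930)·(3.013870 − 3.400000) / (-1.633930 − 7.964100) = 3.013870 − (0.630909)/(-9.598030) = 3.079603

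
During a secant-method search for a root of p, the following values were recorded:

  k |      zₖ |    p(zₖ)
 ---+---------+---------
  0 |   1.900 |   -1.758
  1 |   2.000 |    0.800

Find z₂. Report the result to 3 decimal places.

z₂ = 2.000 − 0.800·(2.000 − 1.900) / (0.800 − (-1.758))
   = 2.000 − (0.08000)/(2.55800) = 1.96873

1.969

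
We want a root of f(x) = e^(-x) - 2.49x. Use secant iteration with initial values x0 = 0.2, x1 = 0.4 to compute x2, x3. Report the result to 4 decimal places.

0.2992, 0.2981

f(0.2) = 0.320731, f(0.4) = -0.325680
x2 = 0.400000 − (-0.325680)·(0.400000 − 0.200000) / (-0.325680 − 0.320731) = 0.400000 − (-0.065136)/(-0.646411) = 0.299234
f(0.299234) = -0.003708
x3 = 0.299234 − (-0.003708)·(0.299234 − 0.400000) / (-0.003708 − (-0.325680)) = 0.299234 − (0.000374)/(0.321972) = 0.298074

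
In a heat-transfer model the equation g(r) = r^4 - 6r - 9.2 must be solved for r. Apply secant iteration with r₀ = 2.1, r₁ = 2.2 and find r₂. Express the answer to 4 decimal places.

2.1696

g(2.1) = -2.351900, g(2.2) = 1.025600
r₂ = 2.200000 − 1.025600·(2.200000 − 2.100000) / (1.025600 − (-2.351900)) = 2.200000 − (0.102560)/(3.377500) = 2.169634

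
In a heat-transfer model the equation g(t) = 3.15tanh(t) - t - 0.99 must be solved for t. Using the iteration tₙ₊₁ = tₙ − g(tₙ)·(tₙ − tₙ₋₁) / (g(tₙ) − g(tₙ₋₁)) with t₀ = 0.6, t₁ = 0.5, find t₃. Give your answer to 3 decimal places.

0.524

g(0.6) = 0.10171, g(0.5) = -0.03433
t₂ = 0.50000 − (-0.03433)·(0.50000 − 0.60000) / (-0.03433 − 0.10171) = 0.50000 − (0.00343)/(-0.13604) = 0.52524
g(0.52524) = 0.00222
t₃ = 0.52524 − 0.00222·(0.52524 − 0.50000) / (0.00222 − (-0.03433)) = 0.52524 − (0.00006)/(0.03655) = 0.52371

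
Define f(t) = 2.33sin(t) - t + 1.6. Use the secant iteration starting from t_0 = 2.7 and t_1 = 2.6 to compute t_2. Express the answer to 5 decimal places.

2.66587

f(2.7) = -0.1042049, f(2.6) = 0.2011182
t_2 = 2.6000000 − 0.2011182·(2.6000000 − 2.7000000) / (0.2011182 − (-0.1042049)) = 2.6000000 − (-0.0201118)/(0.3053231) = 2.6658706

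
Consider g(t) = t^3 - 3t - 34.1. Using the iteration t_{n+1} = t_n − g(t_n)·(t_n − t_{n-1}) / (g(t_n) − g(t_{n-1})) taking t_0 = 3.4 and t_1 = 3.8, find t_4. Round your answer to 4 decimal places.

g(3.4) = -4.996000, g(3.8) = 9.372000
t_2 = 3.800000 − 9.372000·(3.800000 − 3.400000) / (9.372000 − (-4.996000)) = 3.800000 − (3.748800)/(14.368000) = 3.539087
g(3.539087) = -0.389717
t_3 = 3.539087 − (-0.389717)·(3.539087 − 3.800000) / (-0.389717 − 9.372000) = 3.539087 − (0.101682)/(-9.761717) = 3.549503
g(3.549503) = -0.028411
t_4 = 3.549503 − (-0.028411)·(3.549503 − 3.539087) / (-0.028411 − (-0.389717)) = 3.549503 − (-0.000296)/(0.361306) = 3.550322

3.5503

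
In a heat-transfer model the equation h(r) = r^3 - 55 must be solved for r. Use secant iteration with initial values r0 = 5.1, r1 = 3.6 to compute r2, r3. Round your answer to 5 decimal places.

h(5.1) = 77.6510000, h(3.6) = -8.3440000
r2 = 3.6000000 − (-8.3440000)·(3.6000000 − 5.1000000) / (-8.3440000 − 77.6510000) = 3.6000000 − (12.5160000)/(-85.9950000) = 3.7455433
h(3.7455433) = -2.4534168
r3 = 3.7455433 − (-2.4534168)·(3.7455433 − 3.6000000) / (-2.4534168 − (-8.3440000)) = 3.7455433 − (-0.3570785)/(5.8905832) = 3.8061619

3.74554, 3.80616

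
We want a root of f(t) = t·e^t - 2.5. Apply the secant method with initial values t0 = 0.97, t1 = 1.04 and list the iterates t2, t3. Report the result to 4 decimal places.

f(0.97) = 0.058806, f(1.04) = 0.442386
t2 = 1.040000 − 0.442386·(1.040000 − 0.970000) / (0.442386 − 0.058806) = 1.040000 − (0.030967)/(0.383580) = 0.959268
f(0.959268) = 0.003486
t3 = 0.959268 − 0.003486·(0.959268 − 1.040000) / (0.003486 − 0.442386) = 0.959268 − (-0.000281)/(-0.438900) = 0.958627

0.9593, 0.9586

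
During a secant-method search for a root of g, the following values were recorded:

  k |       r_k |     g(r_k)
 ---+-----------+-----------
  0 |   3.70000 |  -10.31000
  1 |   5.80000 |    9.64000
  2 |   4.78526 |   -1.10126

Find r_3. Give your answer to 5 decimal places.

4.88930

r_3 = 4.78526 − (-1.10126)·(4.78526 − 5.80000) / (-1.10126 − 9.64000)
   = 4.78526 − (1.1174926)/(-10.7412600) = 4.8892974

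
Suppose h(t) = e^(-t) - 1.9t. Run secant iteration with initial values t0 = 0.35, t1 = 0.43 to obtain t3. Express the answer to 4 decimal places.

h(0.35) = 0.039688, h(0.43) = -0.166491
t2 = 0.430000 − (-0.166491)·(0.430000 − 0.350000) / (-0.166491 − 0.039688) = 0.430000 − (-0.013319)/(-0.206179) = 0.365399
h(0.365399) = -0.000340
t3 = 0.365399 − (-0.000340)·(0.365399 − 0.430000) / (-0.000340 − (-0.166491)) = 0.365399 − (0.000022)/(0.166151) = 0.365267

0.3653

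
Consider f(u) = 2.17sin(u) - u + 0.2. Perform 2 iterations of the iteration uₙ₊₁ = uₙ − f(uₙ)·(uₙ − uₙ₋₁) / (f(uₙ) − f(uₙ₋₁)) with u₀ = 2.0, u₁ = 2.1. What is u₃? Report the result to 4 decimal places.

2.0871

f(2.0) = 0.173175, f(2.1) = -0.026836
u₂ = 2.100000 − (-0.026836)·(2.100000 − 2.000000) / (-0.026836 − 0.173175) = 2.100000 − (-0.002684)/(-0.200011) = 2.086583
f(2.086583) = 0.001111
u₃ = 2.086583 − 0.001111·(2.086583 − 2.100000) / (0.001111 − (-0.026836)) = 2.086583 − (-0.000015)/(0.027947) = 2.087116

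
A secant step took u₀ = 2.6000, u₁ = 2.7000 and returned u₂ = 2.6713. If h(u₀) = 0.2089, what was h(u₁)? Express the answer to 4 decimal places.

-0.0841

The secant line through (2.6000, 0.2089) and (2.7000, h(u₁)) crosses zero at u₂ = 2.6713.
So (2.6000, 0.2089), (2.7000, h(u₁)), (2.6713, 0) are collinear:
h(u₁) = 0.2089 · (2.7000 − 2.6713) / (2.6000 − 2.6713) = 0.2089 · (0.028700)/(-0.071300) = -0.084087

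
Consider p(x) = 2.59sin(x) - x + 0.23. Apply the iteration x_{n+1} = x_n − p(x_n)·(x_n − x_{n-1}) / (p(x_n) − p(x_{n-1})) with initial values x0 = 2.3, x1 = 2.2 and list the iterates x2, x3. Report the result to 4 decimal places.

2.2472, 2.2482

p(2.3) = -0.138624, p(2.2) = 0.124006
x2 = 2.200000 − 0.124006·(2.200000 − 2.300000) / (0.124006 − (-0.138624)) = 2.200000 − (-0.012401)/(0.262629) = 2.247217
p(2.247217) = 0.002513
x3 = 2.247217 − 0.002513·(2.247217 − 2.200000) / (0.002513 − 0.124006) = 2.247217 − (0.000119)/(-0.121493) = 2.248194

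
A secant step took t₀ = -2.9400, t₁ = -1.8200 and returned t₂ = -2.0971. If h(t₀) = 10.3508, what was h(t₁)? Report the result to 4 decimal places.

The secant line through (-2.9400, 10.3508) and (-1.8200, h(t₁)) crosses zero at t₂ = -2.0971.
So (-2.9400, 10.3508), (-1.8200, h(t₁)), (-2.0971, 0) are collinear:
h(t₁) = 10.3508 · (-1.8200 − (-2.0971)) / (-2.9400 − (-2.0971)) = 10.3508 · (0.277100)/(-0.842900) = -3.402784

-3.4028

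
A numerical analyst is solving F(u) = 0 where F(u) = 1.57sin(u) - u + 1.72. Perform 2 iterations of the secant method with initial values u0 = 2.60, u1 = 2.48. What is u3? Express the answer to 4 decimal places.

F(2.60) = -0.070663, F(2.48) = 0.204568
u2 = 2.480000 − 0.204568·(2.480000 − 2.600000) / (0.204568 − (-0.070663)) = 2.480000 − (-0.024548)/(0.275230) = 2.569191
F(2.569191) = 0.001203
u3 = 2.569191 − 0.001203·(2.569191 − 2.480000) / (0.001203 − 0.204568) = 2.569191 − (0.000107)/(-0.203365) = 2.569719

2.5697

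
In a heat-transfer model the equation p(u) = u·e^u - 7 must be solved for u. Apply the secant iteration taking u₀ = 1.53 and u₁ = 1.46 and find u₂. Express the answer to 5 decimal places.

1.52409

p(1.53) = 0.0658105, p(1.46) = -0.7132991
u₂ = 1.4600000 − (-0.7132991)·(1.4600000 − 1.5300000) / (-0.7132991 − 0.0658105) = 1.4600000 − (0.0499309)/(-0.7791096) = 1.5240872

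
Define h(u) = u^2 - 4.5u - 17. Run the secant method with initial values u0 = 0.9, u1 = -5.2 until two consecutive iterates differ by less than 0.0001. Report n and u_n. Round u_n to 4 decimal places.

n = 7, u_n = -2.4471

h(0.9) = -20.240000, h(-5.2) = 33.440000
u2 = -5.200000 − 33.440000·(-6.100000)/(53.680000) = -1.400000;  |Δ| = 3.800000
h(-1.400000) = -8.740000
u3 = -1.400000 − (-8.740000)·(3.800000)/(-42.180000) = -2.187387;  |Δ| = 0.787387
h(-2.187387) = -2.372093
u4 = -2.187387 − (-2.372093)·(-0.787387)/(6.367907) = -2.480695;  |Δ| = 0.293308
h(-2.480695) = 0.316976
u5 = -2.480695 − 0.316976·(-0.293308)/(2.689069) = -2.446121;  |Δ| = 0.034574
h(-2.446121) = -0.008945
u6 = -2.446121 − (-0.008945)·(0.034574)/(-0.325922) = -2.447070;  |Δ| = 0.000949
h(-2.447070) = -0.000032
u7 = -2.447070 − (-0.000032)·(-0.000949)/(0.008914) = -2.447074;  |Δ| = 0.000003
|u7 − u6| = 0.000003 < 0.0001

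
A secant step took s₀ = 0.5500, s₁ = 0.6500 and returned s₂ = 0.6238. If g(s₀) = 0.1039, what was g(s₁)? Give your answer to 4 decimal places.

-0.0369

The secant line through (0.5500, 0.1039) and (0.6500, g(s₁)) crosses zero at s₂ = 0.6238.
So (0.5500, 0.1039), (0.6500, g(s₁)), (0.6238, 0) are collinear:
g(s₁) = 0.1039 · (0.6500 − 0.6238) / (0.5500 − 0.6238) = 0.1039 · (0.026200)/(-0.073800) = -0.036886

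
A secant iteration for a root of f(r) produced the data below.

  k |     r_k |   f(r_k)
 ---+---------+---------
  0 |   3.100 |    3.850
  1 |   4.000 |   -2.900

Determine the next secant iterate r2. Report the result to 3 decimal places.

3.613

r2 = 4.000 − (-2.900)·(4.000 − 3.100) / (-2.900 − 3.850)
   = 4.000 − (-2.61000)/(-6.75000) = 3.61333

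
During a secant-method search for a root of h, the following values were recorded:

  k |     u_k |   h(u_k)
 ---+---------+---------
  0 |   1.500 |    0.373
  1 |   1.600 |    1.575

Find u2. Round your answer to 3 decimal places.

1.469

u2 = 1.600 − 1.575·(1.600 − 1.500) / (1.575 − 0.373)
   = 1.600 − (0.15750)/(1.20200) = 1.46897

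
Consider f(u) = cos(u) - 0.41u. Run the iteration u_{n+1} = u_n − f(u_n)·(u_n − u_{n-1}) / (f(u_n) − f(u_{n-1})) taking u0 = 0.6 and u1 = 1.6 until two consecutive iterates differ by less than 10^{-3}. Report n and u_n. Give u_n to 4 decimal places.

n = 5, u_n = 1.1020

f(0.6) = 0.579336, f(1.6) = -0.685200
u2 = 1.600000 − (-0.685200)·(1.000000)/(-1.264535) = 1.058141;  |Δ| = 0.541859
f(1.058141) = 0.056655
u3 = 1.058141 − 0.056655·(-0.541859)/(0.741854) = 1.099523;  |Δ| = 0.041381
f(1.099523) = 0.003217
u4 = 1.099523 − 0.003217·(0.041381)/(-0.053438) = 1.102014;  |Δ| = 0.002491
f(1.102014) = -0.000025
u5 = 1.102014 − (-0.000025)·(0.002491)/(-0.003243) = 1.101994;  |Δ| = 0.000020
|u5 − u4| = 0.000020 < 10^{-3}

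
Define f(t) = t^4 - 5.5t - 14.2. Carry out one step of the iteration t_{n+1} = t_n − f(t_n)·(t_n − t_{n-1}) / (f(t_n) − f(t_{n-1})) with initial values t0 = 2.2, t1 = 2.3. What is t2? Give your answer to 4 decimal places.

2.2717

f(2.2) = -2.874400, f(2.3) = 1.134100
t2 = 2.300000 − 1.134100·(2.300000 − 2.200000) / (1.134100 − (-2.874400)) = 2.300000 − (0.113410)/(4.008500) = 2.271708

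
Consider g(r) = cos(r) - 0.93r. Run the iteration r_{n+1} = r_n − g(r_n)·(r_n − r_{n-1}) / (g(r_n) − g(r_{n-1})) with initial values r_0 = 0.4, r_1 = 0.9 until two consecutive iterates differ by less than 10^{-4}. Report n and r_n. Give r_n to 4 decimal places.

g(0.4) = 0.549061, g(0.9) = -0.215390
r_2 = 0.900000 − (-0.215390)·(0.500000)/(-0.764451) = 0.759121;  |Δ| = 0.140879
g(0.759121) = 0.019459
r_3 = 0.759121 − 0.019459·(-0.140879)/(0.234849) = 0.770794;  |Δ| = 0.011673
g(0.770794) = 0.000520
r_4 = 0.770794 − 0.000520·(0.011673)/(-0.018939) = 0.771114;  |Δ| = 0.000320
g(0.771114) = -0.000001
r_5 = 0.771114 − (-0.000001)·(0.000320)/(-0.000521) = 0.771113;  |Δ| = 0.000001
|r_5 − r_4| = 0.000001 < 10^{-4}

n = 5, r_n = 0.7711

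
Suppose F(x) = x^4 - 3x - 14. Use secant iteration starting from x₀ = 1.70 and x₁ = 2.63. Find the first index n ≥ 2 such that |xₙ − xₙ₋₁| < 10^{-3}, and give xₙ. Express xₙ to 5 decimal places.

F(1.70) = -10.7479000, F(2.63) = 25.9535056
x₂ = 2.6300000 − 25.9535056·(0.9300000)/(36.7014056) = 1.9723478;  |Δ| = 0.6576522
F(1.9723478) = -4.7837310
x₃ = 1.9723478 − (-4.7837310)·(-0.6576522)/(-30.7372366) = 2.0747002;  |Δ| = 0.1023524
F(2.0747002) = -1.6964042
x₄ = 2.0747002 − (-1.6964042)·(0.1023524)/(3.0873268) = 2.1309402;  |Δ| = 0.0562400
F(2.1309402) = 0.2270077
x₅ = 2.1309402 − 0.2270077·(0.0562400)/(1.9234119) = 2.1243026;  |Δ| = 0.0066376
F(2.1243026) = -0.0087951
x₆ = 2.1243026 − (-0.0087951)·(-0.0066376)/(-0.2358027) = 2.1245501;  |Δ| = 0.0002476
|x₆ − x₅| = 0.0002476 < 10^{-3}

n = 6, xₙ = 2.12455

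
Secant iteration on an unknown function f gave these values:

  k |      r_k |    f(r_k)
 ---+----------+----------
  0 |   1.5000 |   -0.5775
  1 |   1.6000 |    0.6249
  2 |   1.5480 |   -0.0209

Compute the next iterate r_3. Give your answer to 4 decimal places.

1.5497

r_3 = 1.5480 − (-0.0209)·(1.5480 − 1.6000) / (-0.0209 − 0.6249)
   = 1.5480 − (0.001087)/(-0.645800) = 1.549683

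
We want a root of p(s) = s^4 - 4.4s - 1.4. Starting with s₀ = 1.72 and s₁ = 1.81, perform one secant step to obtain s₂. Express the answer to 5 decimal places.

1.73226

p(1.72) = -0.2158694, p(1.81) = 1.3688312
s₂ = 1.8100000 − 1.3688312·(1.8100000 − 1.7200000) / (1.3688312 − (-0.2158694)) = 1.8100000 − (0.1231948)/(1.5847007) = 1.7322599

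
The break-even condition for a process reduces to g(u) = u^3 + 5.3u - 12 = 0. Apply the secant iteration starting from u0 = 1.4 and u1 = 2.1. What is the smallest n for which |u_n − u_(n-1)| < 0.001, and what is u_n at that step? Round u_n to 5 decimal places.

n = 5, u_n = 1.55488

g(1.4) = -1.8360000, g(2.1) = 8.3910000
u2 = 2.1000000 − 8.3910000·(0.7000000)/(10.2270000) = 1.5256674;  |Δ| = 0.5743326
g(1.5256674) = -0.3627269
u3 = 1.5256674 − (-0.3627269)·(-0.5743326)/(-8.7537269) = 1.5494659;  |Δ| = 0.0237985
g(1.5494659) = -0.0678041
u4 = 1.5494659 − (-0.0678041)·(0.0237985)/(0.2949227) = 1.5549373;  |Δ| = 0.0054714
g(1.5549373) = 0.0007415
u5 = 1.5549373 − 0.0007415·(0.0054714)/(0.0685456) = 1.5548781;  |Δ| = 0.0000592
|u5 − u4| = 0.0000592 < 0.001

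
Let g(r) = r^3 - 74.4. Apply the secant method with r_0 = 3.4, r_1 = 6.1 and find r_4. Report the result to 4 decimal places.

4.2140

g(3.4) = -35.096000, g(6.1) = 152.581000
r_2 = 6.100000 − 152.581000·(6.100000 − 3.400000) / (152.581000 − (-35.096000)) = 6.100000 − (411.968700)/(187.677000) = 3.904906
g(3.904906) = -14.856868
r_3 = 3.904906 − (-14.856868)·(3.904906 − 6.100000) / (-14.856868 − 152.581000) = 3.904906 − (32.612225)/(-167.437868) = 4.099678
g(4.099678) = -5.495244
r_4 = 4.099678 − (-5.495244)·(4.099678 − 3.904906) / (-5.495244 − (-14.856868)) = 4.099678 − (-1.070320)/(9.361624) = 4.214008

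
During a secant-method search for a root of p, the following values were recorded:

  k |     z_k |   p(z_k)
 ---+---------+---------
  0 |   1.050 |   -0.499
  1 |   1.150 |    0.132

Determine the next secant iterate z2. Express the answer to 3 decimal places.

1.129

z2 = 1.150 − 0.132·(1.150 − 1.050) / (0.132 − (-0.499))
   = 1.150 − (0.01320)/(0.63100) = 1.12908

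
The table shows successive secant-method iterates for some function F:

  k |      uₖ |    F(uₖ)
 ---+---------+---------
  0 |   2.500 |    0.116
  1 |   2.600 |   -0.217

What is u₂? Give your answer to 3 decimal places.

2.535

u₂ = 2.600 − (-0.217)·(2.600 − 2.500) / (-0.217 − 0.116)
   = 2.600 − (-0.02170)/(-0.33300) = 2.53483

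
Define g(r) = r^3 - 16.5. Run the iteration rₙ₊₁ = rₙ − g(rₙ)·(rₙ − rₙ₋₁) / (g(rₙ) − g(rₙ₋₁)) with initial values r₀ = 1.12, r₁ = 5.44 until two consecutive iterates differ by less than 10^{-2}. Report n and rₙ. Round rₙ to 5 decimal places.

g(1.12) = -15.0950720, g(5.44) = 144.4891840
r₂ = 5.4400000 − 144.4891840·(4.3200000)/(159.5842560) = 1.5286287;  |Δ| = 3.9113713
g(1.5286287) = -12.9280444
r₃ = 1.5286287 − (-12.9280444)·(-3.9113713)/(-157.4172284) = 1.8498539;  |Δ| = 0.3212252
g(1.8498539) = -10.1698746
r₄ = 1.8498539 − (-10.1698746)·(0.3212252)/(2.7581698) = 3.0342698;  |Δ| = 1.1844159
g(3.0342698) = 11.4358948
r₅ = 3.0342698 − 11.4358948·(1.1844159)/(21.6057695) = 2.4073606;  |Δ| = 0.6269092
g(2.4073606) = -2.5484180
r₆ = 2.4073606 − (-2.5484180)·(-0.6269092)/(-13.9843129) = 2.5216048;  |Δ| = 0.1142442
g(2.5216048) = -0.4663987
r₇ = 2.5216048 − (-0.4663987)·(0.1142442)/(2.0820193) = 2.5471970;  |Δ| = 0.0255922
g(2.5471970) = 0.0267550
r₈ = 2.5471970 − 0.0267550·(0.0255922)/(0.4931538) = 2.5458085;  |Δ| = 0.0013884
|r₈ − r₇| = 0.0013884 < 10^{-2}

n = 8, rₙ = 2.54581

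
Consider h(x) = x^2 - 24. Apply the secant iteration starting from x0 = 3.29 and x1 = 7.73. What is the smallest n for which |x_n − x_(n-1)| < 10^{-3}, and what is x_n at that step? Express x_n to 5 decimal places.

n = 6, x_n = 4.89898

h(3.29) = -13.1759000, h(7.73) = 35.7529000
x2 = 7.7300000 − 35.7529000·(4.4400000)/(48.9288000) = 4.4856352;  |Δ| = 3.2443648
h(4.4856352) = -3.8790768
x3 = 4.4856352 − (-3.8790768)·(-3.2443648)/(-39.6319768) = 4.8031854;  |Δ| = 0.3175501
h(4.8031854) = -0.9294104
x4 = 4.8031854 − (-0.9294104)·(0.3175501)/(2.9496663) = 4.9032422;  |Δ| = 0.1000569
h(4.9032422) = 0.0417845
x5 = 4.9032422 − 0.0417845·(0.1000569)/(0.9711949) = 4.8989374;  |Δ| = 0.0043048
h(4.8989374) = -0.0004122
x6 = 4.8989374 − (-0.0004122)·(-0.0043048)/(-0.0421967) = 4.8989795;  |Δ| = 0.0000421
|x6 − x5| = 0.0000421 < 10^{-3}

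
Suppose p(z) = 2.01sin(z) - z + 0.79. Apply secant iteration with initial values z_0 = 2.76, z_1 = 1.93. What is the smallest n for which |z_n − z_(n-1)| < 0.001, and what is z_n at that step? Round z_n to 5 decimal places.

p(2.76) = -1.2214779, p(1.93) = 0.7417159
z_2 = 1.9300000 − 0.7417159·(-0.8300000)/(1.9631938) = 2.2435830;  |Δ| = 0.3135830
p(2.2435830) = 0.1184142
z_3 = 2.2435830 − 0.1184142·(0.3135830)/(-0.6233017) = 2.3031571;  |Δ| = 0.0595742
p(2.3031571) = -0.0185252
z_4 = 2.3031571 − (-0.0185252)·(0.0595742)/(-0.1369394) = 2.2950979;  |Δ| = 0.0080592
p(2.2950979) = 0.0003164
z_5 = 2.2950979 − 0.0003164·(-0.0080592)/(0.0188417) = 2.2952333;  |Δ| = 0.0001354
|z_5 − z_4| = 0.0001354 < 0.001

n = 5, z_n = 2.29523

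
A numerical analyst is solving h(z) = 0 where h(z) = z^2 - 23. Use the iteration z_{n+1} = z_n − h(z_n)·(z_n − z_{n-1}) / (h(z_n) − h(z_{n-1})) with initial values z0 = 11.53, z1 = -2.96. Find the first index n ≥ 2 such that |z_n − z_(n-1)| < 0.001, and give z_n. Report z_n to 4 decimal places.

n = 8, z_n = -4.7958

h(11.53) = 109.940900, h(-2.96) = -14.238400
z2 = -2.960000 − (-14.238400)·(-14.490000)/(-124.179300) = -1.298576;  |Δ| = 1.661424
h(-1.298576) = -21.313699
z3 = -1.298576 − (-21.313699)·(1.661424)/(-7.075299) = -6.303465;  |Δ| = 5.004888
h(-6.303465) = 16.733667
z4 = -6.303465 − 16.733667·(-5.004888)/(38.047367) = -4.102258;  |Δ| = 2.201207
h(-4.102258) = -6.171483
z5 = -4.102258 − (-6.171483)·(2.201207)/(-22.905150) = -4.695343;  |Δ| = 0.593085
h(-4.695343) = -0.953754
z6 = -4.695343 − (-0.953754)·(-0.593085)/(5.217729) = -4.803754;  |Δ| = 0.108411
h(-4.803754) = 0.076050
z7 = -4.803754 − 0.076050·(-0.108411)/(1.029803) = -4.795748;  |Δ| = 0.008006
h(-4.795748) = -0.000804
z8 = -4.795748 − (-0.000804)·(0.008006)/(-0.076853) = -4.795831;  |Δ| = 0.000084
|z8 − z7| = 0.000084 < 0.001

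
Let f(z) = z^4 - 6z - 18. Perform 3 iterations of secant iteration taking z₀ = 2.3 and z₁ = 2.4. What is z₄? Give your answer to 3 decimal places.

f(2.3) = -3.81590, f(2.4) = 0.77760
z₂ = 2.40000 − 0.77760·(2.40000 − 2.30000) / (0.77760 − (-3.81590)) = 2.40000 − (0.07776)/(4.59350) = 2.38307
f(2.38307) = -0.04704
z₃ = 2.38307 − (-0.04704)·(2.38307 − 2.40000) / (-0.04704 − 0.77760) = 2.38307 − (0.00080)/(-0.82464) = 2.38404
f(2.38404) = -0.00053
z₄ = 2.38404 − (-0.00053)·(2.38404 − 2.38307) / (-0.00053 − (-0.04704)) = 2.38404 − (0.00000)/(0.04651) = 2.38405

2.384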